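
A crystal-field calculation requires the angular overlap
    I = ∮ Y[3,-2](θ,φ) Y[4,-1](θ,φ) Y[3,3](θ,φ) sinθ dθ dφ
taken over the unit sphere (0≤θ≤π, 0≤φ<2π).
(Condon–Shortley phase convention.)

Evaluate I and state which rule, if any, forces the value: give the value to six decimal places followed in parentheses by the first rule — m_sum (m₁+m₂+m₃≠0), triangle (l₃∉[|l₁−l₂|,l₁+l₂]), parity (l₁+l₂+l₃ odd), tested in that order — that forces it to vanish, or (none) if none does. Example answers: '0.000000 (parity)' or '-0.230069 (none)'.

0.140463 (none)

Checks pass: Σm=0; 10 even; l₃=3∈[1,7].
(2·3+1)(2·4+1)(2·3+1) = 441
Δ: 4! 2! 4! / 11! → 1/34650
sum: t=1:−1/72 t=2:+1/16 t=3:−1/72 = 5/144
3j²(3 4 3; 0 0 0) = Δ·Π!·Σ² = 2/77  (sign -1)
sum: t=3:−1/288 = -1/288
3j²(3 4 3; -2 -1 3) = Δ·Π!·Σ² = 5/231  (sign -1)
combine: 4πI² = 441·2/77·5/231 = 30/121
take √, sign +1: I = 0.14046335
No selection rule forces the value: the integral is nonzero (none).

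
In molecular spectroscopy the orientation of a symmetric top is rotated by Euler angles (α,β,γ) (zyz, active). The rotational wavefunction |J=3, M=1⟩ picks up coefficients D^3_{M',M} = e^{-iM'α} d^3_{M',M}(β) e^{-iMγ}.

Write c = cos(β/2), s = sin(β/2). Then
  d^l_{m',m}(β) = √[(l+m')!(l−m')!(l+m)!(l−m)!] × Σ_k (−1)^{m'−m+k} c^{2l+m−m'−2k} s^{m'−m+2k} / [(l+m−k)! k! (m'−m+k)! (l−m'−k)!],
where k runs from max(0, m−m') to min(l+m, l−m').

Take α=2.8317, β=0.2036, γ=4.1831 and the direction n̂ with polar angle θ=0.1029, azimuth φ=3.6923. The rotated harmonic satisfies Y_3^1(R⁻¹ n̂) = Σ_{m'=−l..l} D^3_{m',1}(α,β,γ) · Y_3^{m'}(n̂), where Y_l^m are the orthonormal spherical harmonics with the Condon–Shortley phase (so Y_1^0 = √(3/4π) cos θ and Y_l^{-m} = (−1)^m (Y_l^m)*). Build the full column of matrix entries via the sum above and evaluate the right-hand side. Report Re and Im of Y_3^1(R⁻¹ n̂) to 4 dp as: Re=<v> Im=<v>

Need the full column D^3_{m',1} for m'=−3..3 at α=2.8317, β=0.2036, γ=4.1831.
cos(β/2)=0.994823, sin(β/2)=0.101624
d^3_{-3,1}: single k=4 term ⇒ +0.000409;  D = -0.000159-0.000376i
d^3_{-2,1}: k∈[3..4] ⇒ +0.006535 -0.000034 = +0.006501;  D = +0.000588+0.006475i
d^3_{-1,1}: k∈[2..4] ⇒ +0.060692 -0.000844 +0.000001 = +0.059848;  D = +0.013025-0.058414i
d^3_{0,1}: k∈[1..3] ⇒ +0.343018 -0.010738 +0.000037 = +0.332317;  D = -0.167793+0.286845i
d^3_{1,1}: k∈[0..2] ⇒ +0.969336 -0.080922 +0.000633 = +0.889048;  D = +0.661537-0.593948i
d^3_{2,1}: k∈[0..1] ⇒ -0.313131 +0.006535 = -0.306596;  D = +0.279734-0.125500i
d^3_{3,1}: single k=0 term ⇒ +0.039176;  D = +0.038932-0.004372i
Y_3^{m'}(θ=0.1029,φ=3.6923) and Σ D·Y over m':
  (-0.0002-0.0004i)·(+0.0000+0.0005i)  (+0.0006+0.0065i)·(+0.0049-0.0096i)  (+0.0130-0.0584i)·(-0.1117+0.0686i)  (-0.1678+0.2868i)·(+0.7228+0.0000i)  (+0.6615-0.5939i)·(+0.1117+0.0686i)  (+0.2797-0.1255i)·(+0.0049+0.0096i)  (+0.0389-0.0044i)·(-0.0000+0.0005i)
Y_3^1(R⁻¹ n̂) = -0.001515+0.195904i

Re=-0.0015 Im=0.1959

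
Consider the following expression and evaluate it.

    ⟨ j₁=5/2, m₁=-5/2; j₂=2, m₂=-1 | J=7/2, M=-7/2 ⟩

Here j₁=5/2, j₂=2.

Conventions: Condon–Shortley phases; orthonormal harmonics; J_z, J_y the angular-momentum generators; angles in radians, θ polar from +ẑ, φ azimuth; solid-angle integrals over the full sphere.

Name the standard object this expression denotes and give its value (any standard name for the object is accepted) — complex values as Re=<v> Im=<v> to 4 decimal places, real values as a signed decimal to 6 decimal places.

This is a Clebsch–Gordan (vector-coupling) coefficient.
triangle: 1!·4!·3!/9! = 144/362880
(j±m)!: 0!·5!·1!·3!·0!·7! = 3628800
prefactor² = (2J+1)·Δ·N² = 11520
  k=1: −1/(1!·0!·4!·0!·0!·3!) = -1/144
Σ = -1/144  ⇒  CG² = 11520·(-1/144)² = 5/9
CG = −√(5/9) = -0.745356

Clebsch–Gordan coefficient, −√(5/9) ≈ -0.745356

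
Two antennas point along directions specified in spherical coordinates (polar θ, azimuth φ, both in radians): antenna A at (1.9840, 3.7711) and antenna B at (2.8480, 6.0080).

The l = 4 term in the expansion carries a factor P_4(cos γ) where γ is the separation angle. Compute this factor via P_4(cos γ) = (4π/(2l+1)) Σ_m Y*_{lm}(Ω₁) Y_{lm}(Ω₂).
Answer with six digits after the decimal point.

Summing Y*_{l m}(θ₁,φ₁)·Y_{l m}(θ₂,φ₂) over m ∈ [−4, 4]; prefactor 4π/(2·4+1) = 1.396263:
  term(m=-4) = -0.00086 - 0.00044j   from Y*(Ω₁)=-0.25274 + 0.18180j, Y(Ω₂)=0.00141 + 0.00277j
  term(m=-3) = 0.01020 - 0.00465j   from Y*(Ω₁)=-0.12062 + 0.36676j, Y(Ω₂)=-0.01969 - 0.02134j
  term(m=-2) = -0.00129 + 0.00532j   from Y*(Ω₁)=0.01107 + 0.03436j, Y(Ω₂)=0.12927 + 0.07932j
  term(m=-1) = 0.09000 + 0.11452j   from Y*(Ω₁)=-0.26316 - 0.19168j, Y(Ω₂)=-0.43054 - 0.12156j
  term(m=+0) = -0.05080 + 0.00000j   from Y*(Ω₁)=-0.09809 + 0.00000j, Y(Ω₂)=0.51788 + 0.00000j
  term(m=+1) = 0.09000 - 0.11452j   from Y*(Ω₁)=0.26316 - 0.19168j, Y(Ω₂)=0.43054 - 0.12156j
  term(m=+2) = -0.00129 - 0.00532j   from Y*(Ω₁)=0.01107 - 0.03436j, Y(Ω₂)=0.12927 - 0.07932j
  term(m=+3) = 0.01020 + 0.00465j   from Y*(Ω₁)=0.12062 + 0.36676j, Y(Ω₂)=0.01969 - 0.02134j
  term(m=+4) = -0.00086 + 0.00044j   from Y*(Ω₁)=-0.25274 - 0.18180j, Y(Ω₂)=0.00141 - 0.00277j
Accumulated sum 0.14531 - 0.00000j; after 4π/(2l+1) scaling, 0.20288 - 0.00000j ⇒ P_4 = 0.202885

0.202885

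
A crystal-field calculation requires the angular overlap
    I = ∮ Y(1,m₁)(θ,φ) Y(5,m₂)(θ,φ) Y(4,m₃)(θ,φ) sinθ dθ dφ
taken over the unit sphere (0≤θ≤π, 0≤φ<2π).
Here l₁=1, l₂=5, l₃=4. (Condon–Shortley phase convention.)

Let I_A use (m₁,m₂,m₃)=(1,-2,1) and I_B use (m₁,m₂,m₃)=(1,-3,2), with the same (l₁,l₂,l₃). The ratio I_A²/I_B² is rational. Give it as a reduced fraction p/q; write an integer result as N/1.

Shared (l₁,l₂,l₃)=(1,5,4): N and (l;000)² cancel in I_A²/I_B².
A: Δ = 2!·0!·8!/11! = 1/495; Racah Σ t=0..0: t=0:+1/1440 = 1/1440; ⇒ 3j(1 5 4; 1 -2 1)² = 7/165, sgn -1
B: Δ = 2!·0!·8!/11! = 1/495; Racah Σ t=0..0: t=0:+1/2880 = 1/2880; ⇒ 3j(1 5 4; 1 -3 2)² = 28/495, sgn +1
I_A²/I_B² = (7/165)/(28/495) = 3/4

3/4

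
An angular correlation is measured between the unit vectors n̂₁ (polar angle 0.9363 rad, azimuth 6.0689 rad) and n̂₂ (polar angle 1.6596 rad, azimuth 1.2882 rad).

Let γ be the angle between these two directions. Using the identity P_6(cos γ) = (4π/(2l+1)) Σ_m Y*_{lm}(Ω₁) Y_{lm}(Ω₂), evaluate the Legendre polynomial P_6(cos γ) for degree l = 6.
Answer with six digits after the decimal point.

-0.312469

Expand P_6 via completeness: Σ_{m} conj(Y_{6,m}) at Ω₁ times Y_{6,m} at Ω₂ —
  term(m=-6) = (-0.057040, -0.024782)   from Y*(Ω₁)=(0.037074, -0.126504), Y(Ω₂)=(0.058716, -0.468106)
  term(m=-5) = (-0.016382, 0.046083)   from Y*(Ω₁)=(0.160953, -0.295064), Y(Ω₂)=(-0.143704, 0.022869)
  term(m=-4) = (-0.132849, -0.037231)   from Y*(Ω₁)=(0.281521, -0.325118), Y(Ω₂)=(-0.136763, -0.290194)
  term(m=-3) = (-0.005907, 0.028418)   from Y*(Ω₁)=(0.139674, -0.104615), Y(Ω₂)=(-0.124717, 0.110051)
  term(m=-2) = (0.072762, 0.010003)   from Y*(Ω₁)=(-0.240262, 0.109774), Y(Ω₂)=(-0.234805, -0.148915)
  term(m=-1) = (0.003416, -0.049927)   from Y*(Ω₁)=(-0.281917, 0.061353), Y(Ω₂)=(-0.048367, 0.166571)
  term(m=+0) = (-0.051250, 0.000000)   from Y*(Ω₁)=(0.192252, -0.000000), Y(Ω₂)=(-0.266578, 0.000000)
  term(m=+1) = (0.003416, 0.049927)   from Y*(Ω₁)=(0.281917, 0.061353), Y(Ω₂)=(0.048367, 0.166571)
  term(m=+2) = (0.072762, -0.010003)   from Y*(Ω₁)=(-0.240262, -0.109774), Y(Ω₂)=(-0.234805, 0.148915)
  term(m=+3) = (-0.005907, -0.028418)   from Y*(Ω₁)=(-0.139674, -0.104615), Y(Ω₂)=(0.124717, 0.110051)
  term(m=+4) = (-0.132849, 0.037231)   from Y*(Ω₁)=(0.281521, 0.325118), Y(Ω₂)=(-0.136763, 0.290194)
  term(m=+5) = (-0.016382, -0.046083)   from Y*(Ω₁)=(-0.160953, -0.295064), Y(Ω₂)=(0.143704, 0.022869)
  term(m=+6) = (-0.057040, 0.024782)   from Y*(Ω₁)=(0.037074, 0.126504), Y(Ω₂)=(0.058716, 0.468106)
Σ over m = (-0.323251, 0.000000); ×(4π/13) → (-0.312469, 0.000000). Real part: -0.312469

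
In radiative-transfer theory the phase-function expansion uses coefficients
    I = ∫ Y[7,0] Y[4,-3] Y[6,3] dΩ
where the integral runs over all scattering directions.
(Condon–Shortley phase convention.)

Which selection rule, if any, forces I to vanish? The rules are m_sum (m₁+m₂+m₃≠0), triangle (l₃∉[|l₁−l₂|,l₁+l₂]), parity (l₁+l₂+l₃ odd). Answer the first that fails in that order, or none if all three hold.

azimuthal sum: 0 − 3 + 3 = 0  ✓
3 ≤ 6 ≤ 11 (triangle on l)  ✓
L = 7 + 4 + 6 = 17 (odd)  ✗

parity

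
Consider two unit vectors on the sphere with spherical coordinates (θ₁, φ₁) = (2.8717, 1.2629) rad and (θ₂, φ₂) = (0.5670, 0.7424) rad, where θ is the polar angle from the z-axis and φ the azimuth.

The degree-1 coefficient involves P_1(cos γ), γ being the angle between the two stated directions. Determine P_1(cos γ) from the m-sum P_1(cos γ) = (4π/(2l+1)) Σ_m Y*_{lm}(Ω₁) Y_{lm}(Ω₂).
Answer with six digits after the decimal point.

-0.688738

Addition theorem: P_1(cos γ) = (4π/3) Σ_m Y*_{lm}(Ω₁) Y_{lm}(Ω₂), m = −1…1:
  m=-1: (+0.027917+0.087786i) × (+0.136734-0.125454i) = +0.014830+0.008501i  (running Σ = +0.014830+0.008501i)
  m=0: (-0.470915-0.000000i) × (+0.412144+0.000000i) = -0.194085-0.000000i  (running Σ = -0.179254+0.008501i)
  m=1: (-0.027917+0.087786i) × (-0.136734-0.125454i) = +0.014830-0.008501i  (running Σ = -0.164424+0.000000i)
Total Σ_m = -0.164424+0.000000i. Multiply by 4.188790: -0.688738+0.000000i. P_1(cos γ) = -0.688738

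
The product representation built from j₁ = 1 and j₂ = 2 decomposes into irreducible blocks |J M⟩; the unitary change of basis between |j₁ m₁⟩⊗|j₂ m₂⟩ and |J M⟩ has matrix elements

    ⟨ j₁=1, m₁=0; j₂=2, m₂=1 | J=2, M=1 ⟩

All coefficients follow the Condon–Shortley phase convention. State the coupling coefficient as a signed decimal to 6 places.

−√(1/6) ≈ -0.408248

j₁+j₂−J=1  J+j₁−j₂=1  J−j₁+j₂=3  j₁+j₂+J+1=6
(j₁±m₁, j₂±m₂, J±M) = (1,1,3,1,3,1)
P² = 3/2
sum k=0..1:
  [0] +1/6 = 1/6
  [1] −1/2 = -1/2
S = -1/3
C² = P²·S² = 1/6 ; C = -0.408248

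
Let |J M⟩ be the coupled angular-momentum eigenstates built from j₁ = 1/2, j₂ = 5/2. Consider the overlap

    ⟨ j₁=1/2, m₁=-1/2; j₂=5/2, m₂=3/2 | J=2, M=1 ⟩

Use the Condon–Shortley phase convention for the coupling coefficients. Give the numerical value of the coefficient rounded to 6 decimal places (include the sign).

√[5·1!0!4!/6! · 0!1!4!1!3!1!] = √(24)
  +(−1)^1/∏(1,0,0,3,0,1)! = -1/6  (running -1/6)
⟨..|..⟩ = √(24)·(-1/6) = -0.816497

-0.816497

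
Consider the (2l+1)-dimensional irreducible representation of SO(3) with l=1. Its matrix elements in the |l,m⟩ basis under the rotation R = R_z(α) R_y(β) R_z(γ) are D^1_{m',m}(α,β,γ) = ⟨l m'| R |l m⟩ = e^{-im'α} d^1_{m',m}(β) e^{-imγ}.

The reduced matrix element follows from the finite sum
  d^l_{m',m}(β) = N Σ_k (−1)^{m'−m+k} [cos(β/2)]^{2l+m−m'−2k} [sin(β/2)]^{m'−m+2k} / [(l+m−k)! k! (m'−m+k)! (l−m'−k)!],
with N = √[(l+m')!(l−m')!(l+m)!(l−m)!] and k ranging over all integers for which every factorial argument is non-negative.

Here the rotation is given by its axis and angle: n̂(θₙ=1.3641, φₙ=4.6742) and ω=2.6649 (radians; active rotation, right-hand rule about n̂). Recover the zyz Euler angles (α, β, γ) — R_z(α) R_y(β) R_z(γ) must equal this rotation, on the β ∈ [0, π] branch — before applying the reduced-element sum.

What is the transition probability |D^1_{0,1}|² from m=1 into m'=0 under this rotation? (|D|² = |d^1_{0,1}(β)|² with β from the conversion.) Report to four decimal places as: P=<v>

P=0.1728

Axis–angle → zyz. n̂ = (sinθₙcosφₙ, sinθₙsinφₙ, cosθₙ) = (-0.037367, -0.978001, +0.205228), ω = 2.6649.
R = I cosω + sinω [n̂]ₓ + (1−cosω) n̂n̂ᵀ gives
  R = [-0.885880, -0.025151, -0.463231; +0.163183, +0.917822, -0.361904; +0.434266, -0.396195, -0.808976]
β = atan2(√(R₁₃²+R₂₃²), R₃₃) = 2.513204; α = atan2(R₂₃, R₁₃) mod 2π = 3.804802; γ = atan2(R₃₂, −R₃₁) mod 2π = 3.881180
First d^1_{0,1}(β=2.5132), then the phase factors e^{-i(0)α} and e^{-i(1)γ}:
Half-angle: c=0.309050, s=0.951046. N=√(1·1·2·1)=1.414214
k∈{1} keeps every argument non-negative
  k=1: (−1)^0·1.4142/(1)·0.3091^1·0.9510^1 = +0.415667
d^1_{0,1}(2.5132) = +0.415667
|D^1_{0,1}|² = |d^1_{0,1}(β)|² = (+0.415667)² = 0.172779 (the z-rotation phases have unit modulus)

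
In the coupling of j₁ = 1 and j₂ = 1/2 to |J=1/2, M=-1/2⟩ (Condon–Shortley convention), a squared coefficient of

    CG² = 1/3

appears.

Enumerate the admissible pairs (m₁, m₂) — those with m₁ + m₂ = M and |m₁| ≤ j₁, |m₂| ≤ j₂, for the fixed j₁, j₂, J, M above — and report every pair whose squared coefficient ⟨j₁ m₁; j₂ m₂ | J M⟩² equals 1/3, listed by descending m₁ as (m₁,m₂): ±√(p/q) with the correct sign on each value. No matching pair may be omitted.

Admissible pairs with m₁+m₂ = M = -1/2: (-1,1/2), (0,-1/2)
  (m₁,m₂)=(0,-1/2): CG² = 1/3, CG = +√(1/3)   ← matches the target
  (m₁,m₂)=(-1,1/2): CG² = 2/3, CG = −√(2/3)
Pairs with CG² = 1/3: (0,-1/2): +√(1/3)

(0,-1/2): +√(1/3)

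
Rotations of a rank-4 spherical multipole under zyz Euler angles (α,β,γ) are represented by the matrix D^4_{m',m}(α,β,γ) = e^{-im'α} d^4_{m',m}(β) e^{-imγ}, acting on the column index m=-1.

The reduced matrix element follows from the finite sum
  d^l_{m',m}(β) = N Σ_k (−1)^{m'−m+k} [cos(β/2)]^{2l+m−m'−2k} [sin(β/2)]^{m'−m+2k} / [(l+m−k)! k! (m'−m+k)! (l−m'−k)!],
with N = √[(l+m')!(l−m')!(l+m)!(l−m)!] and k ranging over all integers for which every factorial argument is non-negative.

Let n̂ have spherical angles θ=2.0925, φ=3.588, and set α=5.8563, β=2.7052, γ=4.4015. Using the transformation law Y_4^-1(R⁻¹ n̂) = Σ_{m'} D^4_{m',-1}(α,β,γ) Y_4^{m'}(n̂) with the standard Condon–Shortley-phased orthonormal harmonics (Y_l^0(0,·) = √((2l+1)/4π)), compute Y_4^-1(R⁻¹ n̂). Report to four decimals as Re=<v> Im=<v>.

Need the full column D^4_{m',-1} for m'=−4..4 at α=5.8563, β=2.7052, γ=4.4015.
cos(β/2)=0.216469, sin(β/2)=0.976289
d^4_{-4,-1}: single k=3 term ⇒ +0.003310;  D = -0.002984+0.001433i
d^4_{-3,-1}: k∈[2..3] ⇒ +0.000778 -0.026389 = -0.025610;  D = +0.025605-0.000531i
d^4_{-2,-1}: k∈[1..3] ⇒ +0.000092 -0.009383 +0.127232 = +0.117941;  D = -0.108347-0.046594i
d^4_{-1,-1}: k∈[0..3] ⇒ +0.000005 -0.001471 +0.059844 -0.405755 = -0.347377;  D = +0.233661+0.257048i
d^4_{0,-1}: k∈[0..3] ⇒ -0.000097 +0.011868 -0.241405 +0.818391 = +0.588757;  D = -0.180104-0.560533i
d^4_{1,-1}: k∈[0..3] ⇒ +0.000981 -0.059844 +0.608632 -0.825332 = -0.275564;  D = -0.031893+0.273712i
d^4_{2,-1}: k∈[0..2] ⇒ -0.006255 +0.190848 -0.776394 = -0.591802;  D = -0.305728+0.506715i
d^4_{3,-1}: k∈[0..1] ⇒ +0.026389 -0.322058 = -0.295669;  D = -0.243854+0.167198i
d^4_{4,-1}: single k=0 term ⇒ -0.067325;  D = -0.066306+0.011665i
Y_4^{m'}(θ=2.0925,φ=3.588) and Σ D·Y over m':
  (-0.0030+0.0014i)·(-0.0533-0.2443i)  (+0.0256-0.0005i)·(+0.0933-0.3956i)  (-0.1083-0.0466i)·(+0.1165-0.1446i)  (+0.2337+0.2570i)·(-0.2326+0.1113i)  (-0.1801-0.5605i)·(-0.2425+0.0000i)  (-0.0319+0.2737i)·(+0.2326+0.1113i)  (-0.3057+0.5067i)·(+0.1165+0.1446i)  (-0.2439+0.1672i)·(-0.0933-0.3956i)  (-0.0663+0.0117i)·(-0.0533+0.2443i)
Y_4^-1(R⁻¹ n̂) = -0.113161+0.241817i

Re=-0.1132 Im=0.2418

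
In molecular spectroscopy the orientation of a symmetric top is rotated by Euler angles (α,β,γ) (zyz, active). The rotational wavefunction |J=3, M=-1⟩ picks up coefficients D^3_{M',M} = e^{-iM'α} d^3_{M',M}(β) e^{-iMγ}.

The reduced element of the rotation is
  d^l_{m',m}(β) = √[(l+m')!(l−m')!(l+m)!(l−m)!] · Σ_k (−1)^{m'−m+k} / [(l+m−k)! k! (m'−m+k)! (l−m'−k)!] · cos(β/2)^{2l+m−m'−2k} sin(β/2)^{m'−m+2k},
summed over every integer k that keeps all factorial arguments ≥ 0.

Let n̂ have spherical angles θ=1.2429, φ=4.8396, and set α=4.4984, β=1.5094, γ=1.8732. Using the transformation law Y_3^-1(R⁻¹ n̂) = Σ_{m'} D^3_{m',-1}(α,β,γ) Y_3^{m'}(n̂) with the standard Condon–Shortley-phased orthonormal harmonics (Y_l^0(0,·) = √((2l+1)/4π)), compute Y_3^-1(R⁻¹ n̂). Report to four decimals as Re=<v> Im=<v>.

Need the full column D^3_{m',-1} for m'=−3..3 at α=4.4984, β=1.5094, γ=1.8732.
cos(β/2)=0.728477, sin(β/2)=0.685070
d^3_{-3,-1}: single k=2 term ⇒ +0.511893;  D = -0.482664+0.170499i
d^3_{-2,-1}: k∈[1..2] ⇒ +0.444441 -0.786109 = -0.341668;  D = +0.042792+0.338977i
d^3_{-1,-1}: k∈[0..2] ⇒ +0.149450 -1.057362 +0.701331 = -0.206581;  D = -0.205774-0.018241i
d^3_{0,-1}: k∈[0..2] ⇒ -0.486861 +1.291709 -0.380787 = +0.424061;  D = -0.126292+0.404819i
d^3_{1,-1}: k∈[0..2] ⇒ +0.793021 -0.935108 +0.103374 = -0.038713;  D = +0.033665+0.019115i
d^3_{2,-1}: k∈[0..1] ⇒ -0.786109 +0.347609 = -0.438500;  D = -0.292547+0.326647i
d^3_{3,-1}: single k=0 term ⇒ +0.452707;  D = +0.265401+0.366751i
Y_3^{m'}(θ=1.2429,φ=4.8396) and Σ D·Y over m':
  (-0.4827+0.1705i)·(-0.1319-0.3286i)  (+0.0428+0.3390i)·(-0.2855+0.0742i)  (-0.2058-0.0182i)·(-0.0187-0.1461i)  (-0.1263+0.4048i)·(-0.2982+0.0000i)  (+0.0337+0.0191i)·(+0.0187-0.1461i)  (-0.2925+0.3266i)·(-0.2855-0.0742i)  (+0.2654+0.3668i)·(+0.1319-0.3286i)
Y_3^-1(R⁻¹ n̂) = +0.387806-0.162760i

Re=0.3878 Im=-0.1628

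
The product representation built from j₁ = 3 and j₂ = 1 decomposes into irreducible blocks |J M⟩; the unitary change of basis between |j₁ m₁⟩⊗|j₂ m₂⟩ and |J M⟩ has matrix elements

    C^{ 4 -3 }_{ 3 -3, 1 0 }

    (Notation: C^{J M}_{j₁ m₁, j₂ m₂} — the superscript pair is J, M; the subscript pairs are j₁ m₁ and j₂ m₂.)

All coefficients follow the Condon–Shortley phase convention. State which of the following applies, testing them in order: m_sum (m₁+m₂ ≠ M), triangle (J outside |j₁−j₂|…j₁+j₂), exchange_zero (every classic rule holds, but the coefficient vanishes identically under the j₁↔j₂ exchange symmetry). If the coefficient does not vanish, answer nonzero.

m-sum: m₁+m₂ = -3+0 = -3, M = -3  ✓
triangle: |j₁−j₂| = 2 ≤ J = 4 ≤ j₁+j₂ = 4  ✓
exchange: j₁≠j₂ or m₁≠m₂ — the exchange symmetry imposes no constraint here
value check: CG = +√(1/4) = +0.500000 ≠ 0

nonzero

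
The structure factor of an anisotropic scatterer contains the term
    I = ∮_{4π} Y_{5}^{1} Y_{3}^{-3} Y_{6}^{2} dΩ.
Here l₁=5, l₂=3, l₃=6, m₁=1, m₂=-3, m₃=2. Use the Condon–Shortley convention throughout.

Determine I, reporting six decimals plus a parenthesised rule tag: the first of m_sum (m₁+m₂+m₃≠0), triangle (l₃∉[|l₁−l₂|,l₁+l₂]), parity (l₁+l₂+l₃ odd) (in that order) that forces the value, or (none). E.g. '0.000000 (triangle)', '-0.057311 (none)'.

-0.174062 (none)

m-sum 0 ✓  L=14 even ✓  2≤6≤8 ✓
Π(2lᵢ+1) = 11×7×13 = 1001
triangle coeff Δ(5,3,6) = 1/675675
Σ_t [0,2]: t=0:+1/8640 t=1:−1/2304 t=2:+1/8640 = -7/34560
(3j)²=7/429 [(5 3 6; 0 0 0)], sign=-1
Σ_t [0,0]: t=0:+1/27648 = 1/27648
(3j)²=10/429 [(5 3 6; 1 -3 2)], sign=+1
⇒ 4πI² = 490/1287
I = (-1)√(490/1287/(4π)) = -0.17406195
No selection rule forces the value: the integral is nonzero (none).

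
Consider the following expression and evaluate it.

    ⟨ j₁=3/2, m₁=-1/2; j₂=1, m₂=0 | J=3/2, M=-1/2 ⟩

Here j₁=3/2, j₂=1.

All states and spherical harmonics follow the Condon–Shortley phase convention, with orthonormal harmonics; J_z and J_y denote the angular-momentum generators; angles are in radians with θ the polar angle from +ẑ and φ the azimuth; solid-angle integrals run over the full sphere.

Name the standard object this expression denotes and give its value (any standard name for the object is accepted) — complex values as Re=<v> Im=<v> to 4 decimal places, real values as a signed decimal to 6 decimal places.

This is a Clebsch–Gordan (vector-coupling) coefficient.
√[4·1!2!1!/5! · 1!2!1!1!1!2!] = √(4/15)
  +(−1)^0/∏(0,1,2,1,0,0)! = 1/2  (running 1/2)
  +(−1)^1/∏(1,0,1,0,1,1)! = -1  (running -1/2)
⟨..|..⟩ = √(4/15)·(-1/2) = -0.258199

Clebsch–Gordan coefficient, −√(1/15) ≈ -0.258199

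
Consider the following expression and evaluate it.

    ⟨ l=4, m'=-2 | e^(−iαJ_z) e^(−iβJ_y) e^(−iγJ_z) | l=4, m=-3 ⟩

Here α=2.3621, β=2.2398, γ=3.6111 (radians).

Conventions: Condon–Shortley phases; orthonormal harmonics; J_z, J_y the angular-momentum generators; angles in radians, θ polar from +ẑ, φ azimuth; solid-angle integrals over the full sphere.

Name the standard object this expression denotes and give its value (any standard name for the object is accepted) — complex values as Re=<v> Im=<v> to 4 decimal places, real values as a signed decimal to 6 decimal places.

Wigner D-matrix element, Re=-0.1172 Im=0.0178

This is a Wigner D-matrix element — the rotation-matrix element ⟨l m'| R(α,β,γ) |l m⟩ in the angular-momentum basis.
D^4_{-2,-3}(2.3621,2.2398,3.6111) = e^{-i·-2·2.3621}·d^4_{-2,-3}(2.2398)·e^{-i·-3·3.6111}. Compute d first:
Half-angle: c=0.435772, s=0.900057. N=√(2·720·1·5040)=2693.993318
k: max(0,(-3)−(-2))=0 … min(4+(-3),4−(-2))=1
  k=0: (−1)^1·2693.9933/(720)·0.4358^7·0.9001^1 = -0.010050
  k=1: (−1)^2·2693.9933/(240)·0.4358^5·0.9001^3 = +0.128616
d^4_{-2,-3}(2.2398) = -0.010050 +0.128616 = +0.118566
Phases: e^{-i·(-2)·2.3621}=+0.011811-0.999930i, e^{-i·(-3)·3.6111}=-0.161563-0.986862i ⇒ D=-0.117226+0.017773i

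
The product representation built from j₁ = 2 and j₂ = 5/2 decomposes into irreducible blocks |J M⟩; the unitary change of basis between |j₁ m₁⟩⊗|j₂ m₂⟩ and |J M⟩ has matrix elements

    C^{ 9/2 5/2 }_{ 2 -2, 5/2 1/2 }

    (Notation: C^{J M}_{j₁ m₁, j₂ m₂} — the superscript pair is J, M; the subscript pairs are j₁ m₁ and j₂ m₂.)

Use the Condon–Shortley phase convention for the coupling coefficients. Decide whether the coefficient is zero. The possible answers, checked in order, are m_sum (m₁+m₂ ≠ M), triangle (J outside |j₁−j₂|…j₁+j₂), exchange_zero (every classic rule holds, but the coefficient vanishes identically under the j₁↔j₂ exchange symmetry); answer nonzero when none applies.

m-sum: m₁+m₂ = -2+1/2 = -3/2, M = 5/2  ✗ ⇒ coefficient is 0

m_sum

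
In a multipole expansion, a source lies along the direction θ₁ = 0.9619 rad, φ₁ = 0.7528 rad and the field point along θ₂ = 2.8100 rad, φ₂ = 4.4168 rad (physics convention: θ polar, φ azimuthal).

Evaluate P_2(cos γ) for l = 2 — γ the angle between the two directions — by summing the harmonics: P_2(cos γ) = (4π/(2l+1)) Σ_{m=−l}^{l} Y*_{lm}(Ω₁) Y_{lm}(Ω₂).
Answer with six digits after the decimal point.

0.394505

Expand P_2 via completeness: Σ_{m} conj(Y_{2,m}) at Ω₁ times Y_{2,m} at Ω₂ —
  m=-2: (0.016933, 0.259356) × (-0.033990, -0.022817) = (0.005342, -0.009202)  (running Σ = (0.005342, -0.009202))
  m=-1: (0.264512, 0.247806) × (0.069273, -0.227489) = (0.074696, -0.043007)  (running Σ = (0.080038, -0.052209))
  m=0: (-0.005859, -0.000000) × (0.530505, 0.000000) = (-0.003108, -0.000000)  (running Σ = (0.076930, -0.052209))
  m=1: (-0.264512, 0.247806) × (-0.069273, -0.227489) = (0.074696, 0.043007)  (running Σ = (0.151627, -0.009202))
  m=2: (0.016933, -0.259356) × (-0.033990, 0.022817) = (0.005342, 0.009202)  (running Σ = (0.156969, 0.000000))
Total Σ_m = (0.156969, 0.000000). Multiply by 2.513274: (0.394505, 0.000000). P_2(cos γ) = 0.394505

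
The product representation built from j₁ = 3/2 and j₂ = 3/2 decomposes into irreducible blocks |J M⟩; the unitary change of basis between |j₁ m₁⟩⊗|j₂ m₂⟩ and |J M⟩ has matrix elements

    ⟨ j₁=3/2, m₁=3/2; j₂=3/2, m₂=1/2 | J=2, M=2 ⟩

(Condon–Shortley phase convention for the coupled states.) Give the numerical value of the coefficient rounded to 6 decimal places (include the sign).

triangle: 1!×2!×2!/6! = 4/720
(j±m)!: 3!×0!×2!×1!×4!×0! = 288
prefactor² = (2J+1)×Δ×N² = 8
  k=0: +1/(0!×1!×0!×2!×2!×0!) = 1/4
Σ = 1/4  ⇒  CG² = 8×(1/4)² = 1/2
CG = +√(1/2) = +0.707107

+0.707107  (= +√(1/2))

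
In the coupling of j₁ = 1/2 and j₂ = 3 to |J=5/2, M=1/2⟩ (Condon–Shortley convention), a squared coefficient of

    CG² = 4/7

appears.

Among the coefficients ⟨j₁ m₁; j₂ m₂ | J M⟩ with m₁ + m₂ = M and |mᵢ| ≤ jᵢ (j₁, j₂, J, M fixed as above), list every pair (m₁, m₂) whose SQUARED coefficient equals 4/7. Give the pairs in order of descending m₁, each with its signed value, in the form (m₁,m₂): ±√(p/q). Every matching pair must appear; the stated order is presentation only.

(-1/2,1): −√(4/7)

Admissible pairs with m₁+m₂ = M = 1/2: (-1/2,1), (1/2,0)
  (m₁,m₂)=(1/2,0): CG² = 3/7, CG = +√(3/7)
  (m₁,m₂)=(-1/2,1): CG² = 4/7, CG = −√(4/7)   ← matches the target
Pairs with CG² = 4/7: (-1/2,1): −√(4/7)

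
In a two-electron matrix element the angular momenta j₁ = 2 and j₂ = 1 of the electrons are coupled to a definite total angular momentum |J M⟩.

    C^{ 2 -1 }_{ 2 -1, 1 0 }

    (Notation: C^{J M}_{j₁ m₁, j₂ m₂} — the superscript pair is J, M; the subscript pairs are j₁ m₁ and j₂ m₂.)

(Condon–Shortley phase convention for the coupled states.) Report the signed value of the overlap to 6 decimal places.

−√(1/6) = -0.408248

triangle: 1!×3!×1!/6! = 6/720
(j±m)!: 1!×3!×1!×1!×1!×3! = 36
prefactor² = (2J+1)×Δ×N² = 3/2
  k=0: +1/(0!×1!×3!×1!×0!×0!) = 1/6
  k=1: −1/(1!×0!×2!×0!×1!×1!) = -1/2
Σ = -1/3  ⇒  CG² = 3/2×(-1/3)² = 1/6
CG = −√(1/6) = -0.408248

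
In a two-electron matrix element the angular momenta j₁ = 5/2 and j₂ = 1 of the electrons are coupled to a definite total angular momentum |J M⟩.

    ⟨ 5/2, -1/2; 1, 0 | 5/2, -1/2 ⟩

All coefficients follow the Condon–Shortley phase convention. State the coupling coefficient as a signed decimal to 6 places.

√[6·1!4!1!/7! · 2!3!1!1!2!3!] = √(144/35)
  +(−1)^0/∏(0,1,3,1,1,0)! = 1/6  (running 1/6)
  +(−1)^1/∏(1,0,2,0,2,1)! = -1/4  (running -1/12)
⟨..|..⟩ = √(144/35)·(-1/12) = -0.169031

-0.169031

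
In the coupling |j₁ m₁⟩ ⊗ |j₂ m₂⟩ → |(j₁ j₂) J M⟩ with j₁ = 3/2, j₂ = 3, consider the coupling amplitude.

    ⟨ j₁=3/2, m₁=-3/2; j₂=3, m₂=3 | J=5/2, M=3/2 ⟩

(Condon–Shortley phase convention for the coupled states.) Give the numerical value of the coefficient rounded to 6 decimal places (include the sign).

+√(9/28) ≈ +0.566947

triangle: 2!*1!*4!/8! = 48/40320
(j±m)!: 0!*3!*6!*0!*4!*1! = 103680
prefactor² = (2J+1)*Δ*N² = 5184/7
  k=2: +1/(2!*0!*1!*4!*0!*0!) = 1/48
Σ = 1/48  ⇒  CG² = 5184/7*(1/48)² = 9/28
CG = +√(9/28) = +0.566947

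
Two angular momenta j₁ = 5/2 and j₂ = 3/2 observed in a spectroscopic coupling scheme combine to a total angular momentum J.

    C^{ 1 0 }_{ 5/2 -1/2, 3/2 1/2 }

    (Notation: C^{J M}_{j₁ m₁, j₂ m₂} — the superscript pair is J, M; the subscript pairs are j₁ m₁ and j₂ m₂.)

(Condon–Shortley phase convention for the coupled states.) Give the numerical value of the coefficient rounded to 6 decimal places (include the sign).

+√(3/10) ≈ +0.547723

j₁+j₂−J=3  J+j₁−j₂=2  J−j₁+j₂=0  j₁+j₂+J+1=6
(j₁±m₁, j₂±m₂, J±M) = (2,3,2,1,1,1)
P² = 6/5
sum k=2..2:
  [2] +1/2 = 1/2
S = 1/2
C² = P²·S² = 3/10 ; C = +0.547723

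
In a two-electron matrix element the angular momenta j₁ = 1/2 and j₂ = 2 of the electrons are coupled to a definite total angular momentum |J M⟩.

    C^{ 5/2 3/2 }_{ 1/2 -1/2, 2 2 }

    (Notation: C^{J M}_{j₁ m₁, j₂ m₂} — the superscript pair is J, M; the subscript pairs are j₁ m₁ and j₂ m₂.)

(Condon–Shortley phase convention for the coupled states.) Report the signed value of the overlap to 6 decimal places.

j₁+j₂−J=0  J+j₁−j₂=1  J−j₁+j₂=4  j₁+j₂+J+1=6
(j₁±m₁, j₂±m₂, J±M) = (0,1,4,0,4,1)
P² = 576/5
sum k=0..0:
  [0] +1/24 = 1/24
S = 1/24
C² = P²·S² = 1/5 ; C = +0.447214

+0.447214  (= +√(1/5))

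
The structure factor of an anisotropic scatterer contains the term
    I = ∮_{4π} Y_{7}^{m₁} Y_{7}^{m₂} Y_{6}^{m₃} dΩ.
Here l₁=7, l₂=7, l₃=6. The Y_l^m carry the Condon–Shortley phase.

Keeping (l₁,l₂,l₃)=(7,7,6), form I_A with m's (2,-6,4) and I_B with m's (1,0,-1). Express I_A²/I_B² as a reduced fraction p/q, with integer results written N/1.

Shared (l₁,l₂,l₃)=(7,7,6): N and (l;000)² cancel in I_A²/I_B².
A: Δ = 8!·6!·6!/21! = 1/2444321880; Racah Σ t=0..1: t=0:+1/580608000 t=1:−1/174182400 = -1/248832000; ⇒ 3j(7 7 6; 2 -6 4)² = 21/1615, sgn -1
B: Δ = 8!·6!·6!/21! = 1/2444321880; Racah Σ t=1..6: t=1:−1/435456000 t=2:+1/8294400 t=3:−1/1244160 t=4:+1/995328 t=5:−1/4147200 t=6:+1/124416000 = 1/11612160; ⇒ 3j(7 7 6; 1 0 -1)² = 125/92378, sgn -1
I_A²/I_B² = (21/1615)/(125/92378) = 6006/625

6006/625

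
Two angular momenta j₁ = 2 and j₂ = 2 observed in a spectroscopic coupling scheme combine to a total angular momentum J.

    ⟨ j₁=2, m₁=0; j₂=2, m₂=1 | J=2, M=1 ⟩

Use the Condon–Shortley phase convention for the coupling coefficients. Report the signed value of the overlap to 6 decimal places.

triangle: 2!*2!*2!/7! = 8/5040
(j±m)!: 2!*2!*3!*1!*3!*1! = 144
prefactor² = (2J+1)*Δ*N² = 8/7
  k=1: −1/(1!*1!*1!*2!*1!*0!) = -1/2
  k=2: +1/(2!*0!*0!*1!*2!*1!) = 1/4
Σ = -1/4  ⇒  CG² = 8/7*(-1/4)² = 1/14
CG = −√(1/14) = -0.267261

-0.267261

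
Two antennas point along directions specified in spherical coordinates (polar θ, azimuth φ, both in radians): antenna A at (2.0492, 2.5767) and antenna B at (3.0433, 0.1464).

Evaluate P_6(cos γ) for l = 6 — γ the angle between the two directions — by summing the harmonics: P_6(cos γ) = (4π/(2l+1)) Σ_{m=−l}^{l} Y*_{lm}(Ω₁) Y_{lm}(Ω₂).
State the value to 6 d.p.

0.283609

Summing Y*_{l m}(θ₁,φ₁)·Y_{l m}(θ₂,φ₂) over m ∈ [−6, 6]; prefactor 4π/(2·6+1) = 0.966644:
  m=-6: Y*=-0.22921 + 0.05798j  Y=0.00000 - 0.00000j  product -0.00000 + 0.00000j
  m=-5: Y*=-0.40356 - 0.13245j  Y=-0.00001 + 0.00001j  product 0.00001 - 0.00000j
  m=-4: Y*=-0.18749 - 0.22773j  Y=0.00027 - 0.00018j  product -0.00009 - 0.00003j
  m=-3: Y*=0.01734 + 0.13922j  Y=-0.00438 + 0.00206j  product -0.00036 - 0.00057j
  m=-2: Y*=-0.14600 + 0.30931j  Y=0.04667 - 0.01407j  product -0.00246 + 0.01649j
  m=-1: Y*=0.01766 - 0.01120j  Y=-0.30475 + 0.04494j  product -0.00488 + 0.00421j
  m=+0: Y*=0.33714 + 0.00000j  Y=0.91647 + 0.00000j  product 0.30898 + 0.00000j
  m=+1: Y*=-0.01766 - 0.01120j  Y=0.30475 + 0.04494j  product -0.00488 - 0.00421j
  m=+2: Y*=-0.14600 - 0.30931j  Y=0.04667 + 0.01407j  product -0.00246 - 0.01649j
  m=+3: Y*=-0.01734 + 0.13922j  Y=0.00438 + 0.00206j  product -0.00036 + 0.00057j
  m=+4: Y*=-0.18749 + 0.22773j  Y=0.00027 + 0.00018j  product -0.00009 + 0.00003j
  m=+5: Y*=0.40356 - 0.13245j  Y=0.00001 + 0.00001j  product 0.00001 + 0.00000j
  m=+6: Y*=-0.22921 - 0.05798j  Y=0.00000 + 0.00000j  product -0.00000 - 0.00000j
Accumulated sum 0.29340 - 0.00000j; after 4π/(2l+1) scaling, 0.28361 - 0.00000j ⇒ P_6 = 0.283609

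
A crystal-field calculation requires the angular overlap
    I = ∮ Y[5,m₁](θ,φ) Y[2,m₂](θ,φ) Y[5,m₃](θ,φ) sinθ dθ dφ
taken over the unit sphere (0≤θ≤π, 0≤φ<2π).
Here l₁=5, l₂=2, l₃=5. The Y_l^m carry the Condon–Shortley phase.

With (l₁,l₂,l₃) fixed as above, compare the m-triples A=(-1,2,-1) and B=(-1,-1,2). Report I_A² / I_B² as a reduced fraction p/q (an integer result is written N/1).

25/7

l's match ⇒ only the (l;m) 3-j factors differ between A and B.
A: triangle coeff Δ(5,2,5) = 1/38610; Σ_t [2,2]: t=2:+1/2304 = 1/2304; (3j)²=5/143 [(5 2 5; -1 2 -1)], sign=+1
B: triangle coeff Δ(5,2,5) = 1/38610; Σ_t [0,1]: t=0:+1/2880 t=1:−1/1440 = -1/2880; (3j)²=7/715 [(5 2 5; -1 -1 2)], sign=+1
I_A²/I_B² = (5/143)/(7/715) = 25/7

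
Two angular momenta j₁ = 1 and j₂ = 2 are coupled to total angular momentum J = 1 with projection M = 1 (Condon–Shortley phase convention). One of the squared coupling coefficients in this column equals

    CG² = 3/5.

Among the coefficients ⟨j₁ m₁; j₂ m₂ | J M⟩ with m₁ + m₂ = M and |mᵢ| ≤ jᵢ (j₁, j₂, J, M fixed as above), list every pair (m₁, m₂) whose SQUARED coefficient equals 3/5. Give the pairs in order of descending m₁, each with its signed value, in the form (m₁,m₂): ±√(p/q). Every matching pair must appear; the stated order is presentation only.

(-1,2): +√(3/5)

Admissible pairs with m₁+m₂ = M = 1: (-1,2), (0,1), (1,0)
  (m₁,m₂)=(1,0): CG² = 1/10, CG = +√(1/10)
  (m₁,m₂)=(0,1): CG² = 3/10, CG = −√(3/10)
  (m₁,m₂)=(-1,2): CG² = 3/5, CG = +√(3/5)   ← matches the target
Pairs with CG² = 3/5: (-1,2): +√(3/5)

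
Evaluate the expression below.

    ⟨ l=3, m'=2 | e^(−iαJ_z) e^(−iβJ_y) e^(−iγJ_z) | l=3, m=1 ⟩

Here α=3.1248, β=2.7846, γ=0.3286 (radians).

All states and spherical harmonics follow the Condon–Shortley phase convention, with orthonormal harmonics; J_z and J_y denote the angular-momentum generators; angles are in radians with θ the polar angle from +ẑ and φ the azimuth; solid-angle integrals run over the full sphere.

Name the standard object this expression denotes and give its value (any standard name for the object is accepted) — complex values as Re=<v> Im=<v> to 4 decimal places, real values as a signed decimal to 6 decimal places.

This is a Wigner D-matrix element — the rotation-matrix element ⟨l m'| R(α,β,γ) |l m⟩ in the angular-momentum basis.
D^3_{2,1}(3.1248,2.7846,0.3286) = e^{-i·2·3.1248}·d^3_{2,1}(2.7846)·e^{-i·1·0.3286}. Compute d first:
Half-angle: c=0.177550, s=0.984112. N=√(120·1·24·2)=75.894664
k: max(0,(1)−(2))=0 … min(3+(1),3−(2))=1
  k=0: (−1)^1·75.8947/(24)·0.1775^5·0.9841^1 = -0.000549
  k=1: (−1)^2·75.8947/(12)·0.1775^3·0.9841^3 = +0.033738
d^3_{2,1}(2.7846) = -0.000549 +0.033738 = +0.033189
Phases: e^{-i·(2)·3.1248}=+0.999436+0.033579i, e^{-i·(1)·0.3286}=+0.946495-0.322718i ⇒ D=+0.031756-0.009650i

Wigner D-matrix element, Re=0.0318 Im=-0.0096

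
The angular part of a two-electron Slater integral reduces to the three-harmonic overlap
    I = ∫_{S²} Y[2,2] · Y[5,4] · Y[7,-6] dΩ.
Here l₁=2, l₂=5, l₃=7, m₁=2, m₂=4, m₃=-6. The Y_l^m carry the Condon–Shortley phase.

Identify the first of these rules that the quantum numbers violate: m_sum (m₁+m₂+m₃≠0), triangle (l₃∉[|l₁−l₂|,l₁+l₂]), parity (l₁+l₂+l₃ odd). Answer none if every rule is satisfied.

none

azimuthal sum: 2 + 4 − 6 = 0  ✓
3 ≤ 7 ≤ 7 (triangle on l)  ✓
L = 2 + 5 + 7 = 14 (even)  ✓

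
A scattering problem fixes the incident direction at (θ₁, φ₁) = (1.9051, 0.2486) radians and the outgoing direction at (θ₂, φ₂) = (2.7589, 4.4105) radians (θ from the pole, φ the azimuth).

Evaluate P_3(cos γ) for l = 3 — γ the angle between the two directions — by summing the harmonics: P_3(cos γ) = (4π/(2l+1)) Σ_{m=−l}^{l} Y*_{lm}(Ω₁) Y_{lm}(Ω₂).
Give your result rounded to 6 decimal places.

Expand P_3 via completeness: Σ_{m} conj(Y_{3,m}) at Ω₁ times Y_{3,m} at Ω₂ —
  term(m=-3) = 0.00762 + 0.00062j   from Y*(Ω₁)=0.25834 + 0.23865j, Y(Ω₂)=0.01709 - 0.01341j
  term(m=-2) = -0.01791 - 0.03527j   from Y*(Ω₁)=-0.26300 - 0.14272j, Y(Ω₂)=0.10883 + 0.07506j
  term(m=-1) = 0.02939 - 0.04788j   from Y*(Ω₁)=-0.13662 - 0.03468j, Y(Ω₂)=-0.11851 + 0.38056j
  term(m=+0) = -0.13594 + 0.00000j   from Y*(Ω₁)=0.30142 + 0.00000j, Y(Ω₂)=-0.45100 + 0.00000j
  term(m=+1) = 0.02939 + 0.04788j   from Y*(Ω₁)=0.13662 - 0.03468j, Y(Ω₂)=0.11851 + 0.38056j
  term(m=+2) = -0.01791 + 0.03527j   from Y*(Ω₁)=-0.26300 + 0.14272j, Y(Ω₂)=0.10883 - 0.07506j
  term(m=+3) = 0.00762 - 0.00062j   from Y*(Ω₁)=-0.25834 + 0.23865j, Y(Ω₂)=-0.01709 - 0.01341j
Σ over m = -0.09775 - 0.00000j; ×(4π/7) → -0.17548 - 0.00000j. Real part: -0.175476

-0.175476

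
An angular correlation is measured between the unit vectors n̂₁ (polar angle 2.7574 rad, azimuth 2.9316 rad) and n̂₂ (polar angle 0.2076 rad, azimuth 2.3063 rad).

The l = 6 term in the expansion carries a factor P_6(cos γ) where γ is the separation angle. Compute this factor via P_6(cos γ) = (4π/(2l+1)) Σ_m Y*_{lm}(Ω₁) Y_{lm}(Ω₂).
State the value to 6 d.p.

Term-by-term m-sum for l=6 (normalisation 4π/13 = 0.966644):
  term(m=-6) = -0.000000-0.000000i   from Y*(Ω₁)=+0.000410-0.001275i, Y(Ω₂)=+0.000011-0.000035i
  term(m=-5) = +0.000007-0.000000i   from Y*(Ω₁)=+0.005711-0.009955i, Y(Ω₂)=+0.000311+0.000524i
  term(m=-4) = -0.000293+0.000218i   from Y*(Ω₁)=+0.039736-0.044329i, Y(Ω₂)=-0.006016-0.001217i
  term(m=-3) = +0.002592-0.008230i   from Y*(Ω₁)=+0.165849-0.120917i, Y(Ω₂)=+0.033828-0.024962i
  term(m=-2) = +0.027680+0.083474i   from Y*(Ω₁)=+0.413944-0.184849i, Y(Ω₂)=-0.019326+0.193025i
  term(m=-1) = -0.226337-0.163402i   from Y*(Ω₁)=+0.503185-0.107246i, Y(Ω₂)=-0.364059-0.402329i
  term(m=+0) = -0.030092-0.000000i   from Y*(Ω₁)=-0.049685-0.000000i, Y(Ω₂)=+0.605654+0.000000i
  term(m=+1) = -0.226337+0.163402i   from Y*(Ω₁)=-0.503185-0.107246i, Y(Ω₂)=+0.364059-0.402329i
  term(m=+2) = +0.027680-0.083474i   from Y*(Ω₁)=+0.413944+0.184849i, Y(Ω₂)=-0.019326-0.193025i
  term(m=+3) = +0.002592+0.008230i   from Y*(Ω₁)=-0.165849-0.120917i, Y(Ω₂)=-0.033828-0.024962i
  term(m=+4) = -0.000293-0.000218i   from Y*(Ω₁)=+0.039736+0.044329i, Y(Ω₂)=-0.006016+0.001217i
  term(m=+5) = +0.000007+0.000000i   from Y*(Ω₁)=-0.005711-0.009955i, Y(Ω₂)=-0.000311+0.000524i
  term(m=+6) = -0.000000+0.000000i   from Y*(Ω₁)=+0.000410+0.001275i, Y(Ω₂)=+0.000011+0.000035i
Σ over m = -0.422793-0.000000i; ×(4π/13) → -0.408691-0.000000i. Real part: -0.408691

-0.408691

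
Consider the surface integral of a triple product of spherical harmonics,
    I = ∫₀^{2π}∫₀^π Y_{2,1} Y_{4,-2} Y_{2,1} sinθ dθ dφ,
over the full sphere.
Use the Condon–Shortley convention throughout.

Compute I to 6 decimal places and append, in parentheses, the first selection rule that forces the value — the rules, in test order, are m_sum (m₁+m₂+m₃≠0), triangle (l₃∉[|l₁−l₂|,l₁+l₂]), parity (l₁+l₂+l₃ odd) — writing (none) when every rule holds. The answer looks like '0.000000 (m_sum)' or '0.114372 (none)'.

Rules hold: Σm=0, L=8 even, 2≤2≤6.
N = 5·9·5 = 225
Δ = 4!·0!·4!/9! = 1/630
Racah Σ t=2..2: t=2:+1/16 = 1/16
⇒ 3j(2 4 2; 0 0 0)² = 2/35, sgn +1
Racah Σ t=1..1: t=1:−1/36 = -1/36
⇒ 3j(2 4 2; 1 -2 1)² = 4/63, sgn +1
4πI² = N·(3j₀)²·(3jₘ)² = 40/49
I = +1·√(0.816327/4π) = 0.25487487
No selection rule forces the value: the integral is nonzero (none).

0.254875 (none)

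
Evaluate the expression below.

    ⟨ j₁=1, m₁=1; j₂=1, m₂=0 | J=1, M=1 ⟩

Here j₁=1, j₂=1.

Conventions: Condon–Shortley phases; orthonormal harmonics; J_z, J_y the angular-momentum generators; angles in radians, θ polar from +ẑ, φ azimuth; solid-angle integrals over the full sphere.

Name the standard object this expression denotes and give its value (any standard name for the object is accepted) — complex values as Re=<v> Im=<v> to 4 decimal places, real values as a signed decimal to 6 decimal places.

This is a Clebsch–Gordan (vector-coupling) coefficient.
triangle: 1!×1!×1!/4! = 1/24
(j±m)!: 2!×0!×1!×1!×2!×0! = 4
prefactor² = (2J+1)×Δ×N² = 1/2
  k=0: +1/(0!×1!×0!×1!×1!×0!) = 1
Σ = 1  ⇒  CG² = 1/2×1² = 1/2
CG = +√(1/2) = +0.707107

Clebsch–Gordan coefficient, +√(1/2) ≈ +0.707107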